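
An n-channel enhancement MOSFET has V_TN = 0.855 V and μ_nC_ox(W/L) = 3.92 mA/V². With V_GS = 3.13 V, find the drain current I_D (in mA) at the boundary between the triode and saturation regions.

At the boundary V_DS = V_ov = V_GS − V_TN = 3.13 − 0.855 = 2.27 V.
I_D = ½ k_n V_ov² = 0.5 × 3.92 × 2.27² = 10.1 mA.

I_D = 10.1 mA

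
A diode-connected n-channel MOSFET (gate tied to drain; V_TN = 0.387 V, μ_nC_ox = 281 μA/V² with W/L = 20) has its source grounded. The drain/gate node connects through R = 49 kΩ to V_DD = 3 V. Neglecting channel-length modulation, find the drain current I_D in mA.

With gate tied to drain, V_GS = V_DS ≥ V_GS − V_TN, so the device is in saturation.
k_n = μ_nC_ox · (W/L) = 5.62 mA/V².
KCL at the drain: ½ k_n (V_GS − V_TN)² = (V_DD − V_GS)/R.
Let x = V_GS − 0.387. Then 138 x² + x − 2.613 = 0, giving x = 0.134 V (positive root), so V_GS = 0.521 V.
I_D = (V_DD − V_GS)/R = (3 − 0.521) / 49 = 0.0506 mA.

I_D = 0.0506 mA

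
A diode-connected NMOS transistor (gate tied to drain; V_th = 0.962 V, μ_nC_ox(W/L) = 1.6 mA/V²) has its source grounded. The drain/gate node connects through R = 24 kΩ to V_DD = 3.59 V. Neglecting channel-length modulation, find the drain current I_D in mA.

With gate tied to drain, V_GS = V_DS ≥ V_GS − V_th, so the device is in saturation.
KCL at the drain: ½ k_n (V_GS − V_th)² = (V_DD − V_GS)/R.
Let x = V_GS − 0.962. Then 19.2 x² + x − 2.628 = 0, giving x = 0.345 V (positive root), so V_GS = 1.31 V.
I_D = (V_DD − V_GS)/R = (3.59 − 1.31) / 24 = 0.0951 mA.

I_D = 0.0951 mA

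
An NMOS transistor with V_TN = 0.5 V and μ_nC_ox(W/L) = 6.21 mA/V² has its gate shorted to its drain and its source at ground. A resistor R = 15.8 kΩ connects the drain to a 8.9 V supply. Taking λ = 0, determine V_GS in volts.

With gate tied to drain, V_GS = V_DS ≥ V_GS − V_TN, so the device is in saturation.
KCL at the drain: ½ k_n (V_GS − V_TN)² = (V_DD − V_GS)/R.
Let x = V_GS − 0.5. Then 49.1 x² + x − 8.4 = 0, giving x = 0.404 V (positive root), so V_GS = 0.904 V.
I_D = (V_DD − V_GS)/R = (8.9 − 0.904) / 15.8 = 0.506 mA.

V_GS = 0.904 V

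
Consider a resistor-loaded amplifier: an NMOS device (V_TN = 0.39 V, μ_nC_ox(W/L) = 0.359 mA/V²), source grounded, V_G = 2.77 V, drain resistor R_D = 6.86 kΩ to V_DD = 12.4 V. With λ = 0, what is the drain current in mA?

I_D = 1.02 mA

V_GS = V_G = 2.77 V, so V_ov = 2.77 − 0.39 = 2.38 V.
Assume saturation: I_D = ½ k_n V_ov² = 0.5 × 0.359 × 2.38² = 1.02 mA, giving V_DS = V_DD − I_D R_D = 12.4 − 1.02 × 6.86 = 5.43 V.
V_DS = 5.43 V ≥ V_ov = 2.38 V, confirming saturation.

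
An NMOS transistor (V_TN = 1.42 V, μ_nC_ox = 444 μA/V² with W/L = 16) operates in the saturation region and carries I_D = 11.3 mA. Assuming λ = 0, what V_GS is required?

V_GS = 3.20 V

k_n = μ_nC_ox · (W/L) = 7.104 mA/V².
In saturation I_D = ½ k_n (V_GS − V_TN)², so V_GS − V_TN = √(2 I_D / k_n) = √(2 × 11.3 / 7.104) = 1.78 V.
V_GS = 1.42 + 1.78 = 3.2 V.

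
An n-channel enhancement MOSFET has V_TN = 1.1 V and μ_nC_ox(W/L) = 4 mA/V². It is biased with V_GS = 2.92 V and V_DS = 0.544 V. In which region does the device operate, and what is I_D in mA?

V_ov = V_GS − V_TN = 2.92 − 1.1 = 1.82 V.
Since V_DS = 0.544 V < V_ov = 1.82 V, the device is in the triode region.
I_D = k_n [V_ov · V_DS − ½ V_DS²] = 4 × [1.82 × 0.544 − 0.5 × 0.544²] = 3.37 mA.

Triode; I_D = 3.37 mA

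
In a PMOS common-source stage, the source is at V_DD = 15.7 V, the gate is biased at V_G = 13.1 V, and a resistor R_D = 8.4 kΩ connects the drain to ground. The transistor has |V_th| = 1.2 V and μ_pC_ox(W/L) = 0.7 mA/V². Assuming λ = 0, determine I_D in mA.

I_D = 0.686 mA

V_SG = V_DD − V_G = 15.7 − 13.1 = 2.6 V, so V_ov = 2.6 − 1.2 = 1.4 V.
Assume saturation: I_D = ½ k_p V_ov² = 0.5 × 0.7 × 1.4² = 0.686 mA, giving V_SD = V_DD − I_D R_D = 15.7 − 0.686 × 8.4 = 9.94 V.
V_SD = 9.94 V ≥ V_ov = 1.4 V, confirming saturation.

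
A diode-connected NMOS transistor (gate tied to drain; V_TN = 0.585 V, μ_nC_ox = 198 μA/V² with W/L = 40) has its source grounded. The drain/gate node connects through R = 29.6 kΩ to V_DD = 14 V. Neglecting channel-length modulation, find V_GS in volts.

With gate tied to drain, V_GS = V_DS ≥ V_GS − V_TN, so the device is in saturation.
k_n = μ_nC_ox · (W/L) = 7.92 mA/V².
KCL at the drain: ½ k_n (V_GS − V_TN)² = (V_DD − V_GS)/R.
Let x = V_GS − 0.585. Then 117 x² + x − 13.41 = 0, giving x = 0.334 V (positive root), so V_GS = 0.919 V.
I_D = (V_DD − V_GS)/R = (14 − 0.919) / 29.6 = 0.442 mA.

V_GS = 0.919 V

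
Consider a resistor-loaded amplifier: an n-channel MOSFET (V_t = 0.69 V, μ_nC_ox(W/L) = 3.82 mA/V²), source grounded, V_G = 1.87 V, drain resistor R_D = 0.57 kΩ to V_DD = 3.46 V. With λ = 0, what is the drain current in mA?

I_D = 2.66 mA

V_GS = V_G = 1.87 V, so V_ov = 1.87 − 0.69 = 1.18 V.
Assume saturation: I_D = ½ k_n V_ov² = 0.5 × 3.82 × 1.18² = 2.66 mA, giving V_DS = V_DD − I_D R_D = 3.46 − 2.66 × 0.57 = 1.94 V.
V_DS = 1.94 V ≥ V_ov = 1.18 V, confirming saturation.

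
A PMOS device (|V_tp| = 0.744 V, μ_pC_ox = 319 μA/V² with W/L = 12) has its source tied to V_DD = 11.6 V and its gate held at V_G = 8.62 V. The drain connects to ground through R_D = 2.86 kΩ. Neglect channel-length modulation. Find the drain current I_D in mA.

V_SG = V_DD − V_G = 11.6 − 8.62 = 2.98 V, so V_ov = 2.98 − 0.744 = 2.24 V.
k_p = μ_pC_ox · (W/L) = 3.828 mA/V².
Assume saturation: I_D = ½ k_p V_ov² = 0.5 × 3.828 × 2.24² = 9.57 mA, giving V_SD = V_DD − I_D R_D = 11.6 − 9.57 × 2.86 = -15.8 V.
But -15.8 V < V_ov = 2.24 V, so the device is actually in triode.
In triode I_D = k_p[V_ov V_SD − ½ V_SD²] and I_D = (V_DD − V_SD)/R_D. Equating: 5.47 V_SD² − 25.48 V_SD + 11.6 = 0, giving V_SD = 0.511 V (the root below V_ov).
I_D = (11.6 − 0.511) / 2.86 = 3.88 mA.

I_D = 3.88 mA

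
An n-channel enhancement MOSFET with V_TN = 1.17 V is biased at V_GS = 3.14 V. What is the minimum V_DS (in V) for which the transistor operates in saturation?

The boundary between triode and saturation is V_DS = V_GS − V_TN = V_ov.
V_ov = 3.14 − 1.17 = 1.97 V.

V_DS,sat = 1.97 V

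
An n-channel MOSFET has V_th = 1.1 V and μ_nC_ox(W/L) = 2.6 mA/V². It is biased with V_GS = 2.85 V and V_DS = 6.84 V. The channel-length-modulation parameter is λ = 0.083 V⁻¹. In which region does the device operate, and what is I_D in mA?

Saturation; I_D = 6.24 mA

V_ov = V_GS − V_th = 2.85 − 1.1 = 1.75 V.
Since V_DS = 6.84 V ≥ V_ov = 1.75 V, the device is in saturation.
I_D = ½ k_n V_ov² (1 + λ V_DS) = 0.5 × 2.6 × 1.75² × (1 + 0.083 × 6.84) = 6.24 mA.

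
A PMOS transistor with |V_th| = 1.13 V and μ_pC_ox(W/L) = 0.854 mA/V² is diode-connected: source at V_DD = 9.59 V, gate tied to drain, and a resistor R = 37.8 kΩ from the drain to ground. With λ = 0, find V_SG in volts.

With gate tied to drain, V_SG = V_SD ≥ V_SG − |V_th|, so the device is in saturation.
KCL at the drain: ½ k_p (V_SG − |V_th|)² = (V_DD − V_SG)/R.
Let x = V_SG − 1.13. Then 16.1 x² + x − 8.46 = 0, giving x = 0.694 V (positive root), so V_SG = 1.82 V.
I_D = (V_DD − V_SG)/R = (9.59 − 1.82) / 37.8 = 0.205 mA.

V_SG = 1.82 V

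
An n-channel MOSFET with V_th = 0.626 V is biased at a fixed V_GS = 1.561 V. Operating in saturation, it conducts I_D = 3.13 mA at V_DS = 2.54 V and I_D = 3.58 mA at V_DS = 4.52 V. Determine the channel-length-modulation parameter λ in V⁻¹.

λ = 0.0890 V⁻¹

With V_GS fixed, I_D ∝ (1 + λ V_DS) in saturation, so I_D2/I_D1 = (1 + λ V_DS2)/(1 + λ V_DS1).
3.58/3.13 = 1.144 = (1 + 4.52 λ)/(1 + 2.54 λ).
Solving: λ (I_D1 V_DS2 − I_D2 V_DS1) = I_D2 − I_D1, so λ = (3.58 − 3.13) / (3.13 × 4.52 − 3.58 × 2.54) = 0.45 / 5.05 = 0.089 V⁻¹.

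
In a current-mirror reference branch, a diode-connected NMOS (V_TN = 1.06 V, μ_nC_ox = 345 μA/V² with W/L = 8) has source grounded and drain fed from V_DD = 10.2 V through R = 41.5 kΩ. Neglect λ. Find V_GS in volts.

With gate tied to drain, V_GS = V_DS ≥ V_GS − V_TN, so the device is in saturation.
k_n = μ_nC_ox · (W/L) = 2.76 mA/V².
KCL at the drain: ½ k_n (V_GS − V_TN)² = (V_DD − V_GS)/R.
Let x = V_GS − 1.06. Then 57.3 x² + x − 9.14 = 0, giving x = 0.391 V (positive root), so V_GS = 1.45 V.
I_D = (V_DD − V_GS)/R = (10.2 − 1.45) / 41.5 = 0.211 mA.

V_GS = 1.45 V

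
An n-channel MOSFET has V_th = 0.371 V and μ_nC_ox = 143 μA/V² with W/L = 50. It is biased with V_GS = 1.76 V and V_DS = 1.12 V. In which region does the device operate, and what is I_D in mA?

k_n = μ_nC_ox · (W/L) = 7.15 mA/V².
V_ov = V_GS − V_th = 1.76 − 0.371 = 1.39 V.
Since V_DS = 1.12 V < V_ov = 1.39 V, the device is in the triode region.
I_D = k_n [V_ov · V_DS − ½ V_DS²] = 7.15 × [1.39 × 1.12 − 0.5 × 1.12²] = 6.64 mA.

Triode; I_D = 6.64 mA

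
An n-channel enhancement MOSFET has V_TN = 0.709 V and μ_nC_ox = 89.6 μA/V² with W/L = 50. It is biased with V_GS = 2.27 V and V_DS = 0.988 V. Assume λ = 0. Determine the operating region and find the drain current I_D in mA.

Triode; I_D = 4.72 mA

k_n = μ_nC_ox · (W/L) = 4.48 mA/V².
V_ov = V_GS − V_TN = 2.27 − 0.709 = 1.56 V.
Since V_DS = 0.988 V < V_ov = 1.56 V, the device is in the triode region.
I_D = k_n [V_ov · V_DS − ½ V_DS²] = 4.48 × [1.56 × 0.988 − 0.5 × 0.988²] = 4.72 mA.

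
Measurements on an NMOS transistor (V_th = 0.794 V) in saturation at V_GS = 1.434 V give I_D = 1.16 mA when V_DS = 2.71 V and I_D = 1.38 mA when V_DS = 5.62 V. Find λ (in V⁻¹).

With V_GS fixed, I_D ∝ (1 + λ V_DS) in saturation, so I_D2/I_D1 = (1 + λ V_DS2)/(1 + λ V_DS1).
1.38/1.16 = 1.19 = (1 + 5.62 λ)/(1 + 2.71 λ).
Solving: λ (I_D1 V_DS2 − I_D2 V_DS1) = I_D2 − I_D1, so λ = (1.38 − 1.16) / (1.16 × 5.62 − 1.38 × 2.71) = 0.22 / 2.78 = 0.0792 V⁻¹.

λ = 0.0792 V⁻¹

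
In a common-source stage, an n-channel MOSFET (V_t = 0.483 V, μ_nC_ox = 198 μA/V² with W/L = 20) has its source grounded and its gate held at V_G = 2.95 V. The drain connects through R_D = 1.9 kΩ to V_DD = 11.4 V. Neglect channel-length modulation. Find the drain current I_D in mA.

V_GS = V_G = 2.95 V, so V_ov = 2.95 − 0.483 = 2.47 V.
k_n = μ_nC_ox · (W/L) = 3.96 mA/V².
Assume saturation: I_D = ½ k_n V_ov² = 0.5 × 3.96 × 2.47² = 12.1 mA, giving V_DS = V_DD − I_D R_D = 11.4 − 12.1 × 1.9 = -11.5 V.
But -11.5 V < V_ov = 2.47 V, so the device is actually in triode.
In triode I_D = k_n[V_ov V_DS − ½ V_DS²] and I_D = (V_DD − V_DS)/R_D. Equating: 3.76 V_DS² − 19.56 V_DS + 11.4 = 0, giving V_DS = 0.669 V (the root below V_ov).
I_D = (11.4 − 0.669) / 1.9 = 5.65 mA.

I_D = 5.65 mA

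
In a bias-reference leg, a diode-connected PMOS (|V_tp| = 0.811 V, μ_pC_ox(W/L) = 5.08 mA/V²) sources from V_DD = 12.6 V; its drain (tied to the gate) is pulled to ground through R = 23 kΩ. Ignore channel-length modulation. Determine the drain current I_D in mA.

With gate tied to drain, V_SG = V_SD ≥ V_SG − |V_tp|, so the device is in saturation.
KCL at the drain: ½ k_p (V_SG − |V_tp|)² = (V_DD − V_SG)/R.
Let x = V_SG − 0.811. Then 58.4 x² + x − 11.79 = 0, giving x = 0.441 V (positive root), so V_SG = 1.25 V.
I_D = (V_DD − V_SG)/R = (12.6 − 1.25) / 23 = 0.493 mA.

I_D = 0.493 mA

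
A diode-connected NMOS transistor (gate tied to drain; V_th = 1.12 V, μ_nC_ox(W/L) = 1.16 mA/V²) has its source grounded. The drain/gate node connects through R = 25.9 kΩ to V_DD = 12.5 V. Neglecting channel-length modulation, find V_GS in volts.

With gate tied to drain, V_GS = V_DS ≥ V_GS − V_th, so the device is in saturation.
KCL at the drain: ½ k_n (V_GS − V_th)² = (V_DD − V_GS)/R.
Let x = V_GS − 1.12. Then 15 x² + x − 11.38 = 0, giving x = 0.838 V (positive root), so V_GS = 1.96 V.
I_D = (V_DD − V_GS)/R = (12.5 − 1.96) / 25.9 = 0.407 mA.

V_GS = 1.96 V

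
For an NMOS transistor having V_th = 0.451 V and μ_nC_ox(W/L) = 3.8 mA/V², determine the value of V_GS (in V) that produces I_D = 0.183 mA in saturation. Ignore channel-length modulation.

V_GS = 0.761 V

In saturation I_D = ½ k_n (V_GS − V_th)², so V_GS − V_th = √(2 I_D / k_n) = √(2 × 0.183 / 3.8) = 0.31 V.
V_GS = 0.451 + 0.31 = 0.761 V.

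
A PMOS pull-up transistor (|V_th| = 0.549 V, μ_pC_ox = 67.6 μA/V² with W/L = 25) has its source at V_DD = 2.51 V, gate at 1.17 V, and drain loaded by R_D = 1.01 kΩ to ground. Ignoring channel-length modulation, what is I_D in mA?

V_SG = V_DD − V_G = 2.51 − 1.17 = 1.34 V, so V_ov = 1.34 − 0.549 = 0.791 V.
k_p = μ_pC_ox · (W/L) = 1.69 mA/V².
Assume saturation: I_D = ½ k_p V_ov² = 0.5 × 1.69 × 0.791² = 0.529 mA, giving V_SD = V_DD − I_D R_D = 2.51 − 0.529 × 1.01 = 1.98 V.
V_SD = 1.98 V ≥ V_ov = 0.791 V, confirming saturation.

I_D = 0.529 mA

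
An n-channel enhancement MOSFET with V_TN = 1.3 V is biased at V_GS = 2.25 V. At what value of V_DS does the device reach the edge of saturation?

The boundary between triode and saturation is V_DS = V_GS − V_TN = V_ov.
V_ov = 2.25 − 1.3 = 0.95 V.

V_DS,sat = 0.950 V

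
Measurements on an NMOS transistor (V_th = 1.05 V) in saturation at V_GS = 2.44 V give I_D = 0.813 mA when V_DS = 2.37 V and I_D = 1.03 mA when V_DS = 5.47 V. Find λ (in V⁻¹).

With V_GS fixed, I_D ∝ (1 + λ V_DS) in saturation, so I_D2/I_D1 = (1 + λ V_DS2)/(1 + λ V_DS1).
1.03/0.813 = 1.267 = (1 + 5.47 λ)/(1 + 2.37 λ).
Solving: λ (I_D1 V_DS2 − I_D2 V_DS1) = I_D2 − I_D1, so λ = (1.03 − 0.813) / (0.813 × 5.47 − 1.03 × 2.37) = 0.217 / 2.01 = 0.108 V⁻¹.

λ = 0.108 V⁻¹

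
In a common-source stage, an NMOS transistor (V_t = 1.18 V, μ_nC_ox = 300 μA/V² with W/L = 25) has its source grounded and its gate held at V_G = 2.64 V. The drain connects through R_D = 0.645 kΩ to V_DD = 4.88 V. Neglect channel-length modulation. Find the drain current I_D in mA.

I_D = 6.33 mA

V_GS = V_G = 2.64 V, so V_ov = 2.64 − 1.18 = 1.46 V.
k_n = μ_nC_ox · (W/L) = 7.5 mA/V².
Assume saturation: I_D = ½ k_n V_ov² = 0.5 × 7.5 × 1.46² = 7.99 mA, giving V_DS = V_DD − I_D R_D = 4.88 − 7.99 × 0.645 = -0.276 V.
But -0.276 V < V_ov = 1.46 V, so the device is actually in triode.
In triode I_D = k_n[V_ov V_DS − ½ V_DS²] and I_D = (V_DD − V_DS)/R_D. Equating: 2.42 V_DS² − 8.063 V_DS + 4.88 = 0, giving V_DS = 0.795 V (the root below V_ov).
I_D = (4.88 − 0.795) / 0.645 = 6.33 mA.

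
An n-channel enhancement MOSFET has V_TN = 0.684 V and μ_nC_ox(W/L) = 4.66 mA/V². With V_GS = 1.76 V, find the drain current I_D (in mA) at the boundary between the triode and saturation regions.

I_D = 2.70 mA

At the boundary V_DS = V_ov = V_GS − V_TN = 1.76 − 0.684 = 1.08 V.
I_D = ½ k_n V_ov² = 0.5 × 4.66 × 1.08² = 2.7 mA.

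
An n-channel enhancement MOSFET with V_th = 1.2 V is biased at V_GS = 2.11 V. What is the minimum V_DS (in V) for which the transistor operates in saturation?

The boundary between triode and saturation is V_DS = V_GS − V_th = V_ov.
V_ov = 2.11 − 1.2 = 0.91 V.

V_DS,sat = 0.910 V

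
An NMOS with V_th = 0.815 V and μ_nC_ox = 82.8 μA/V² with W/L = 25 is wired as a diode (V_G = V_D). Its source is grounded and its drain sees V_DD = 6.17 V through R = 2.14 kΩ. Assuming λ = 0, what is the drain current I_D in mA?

I_D = 1.87 mA

With gate tied to drain, V_GS = V_DS ≥ V_GS − V_th, so the device is in saturation.
k_n = μ_nC_ox · (W/L) = 2.07 mA/V².
KCL at the drain: ½ k_n (V_GS − V_th)² = (V_DD − V_GS)/R.
Let x = V_GS − 0.815. Then 2.21 x² + x − 5.355 = 0, giving x = 1.35 V (positive root), so V_GS = 2.16 V.
I_D = (V_DD − V_GS)/R = (6.17 − 2.16) / 2.14 = 1.87 mA.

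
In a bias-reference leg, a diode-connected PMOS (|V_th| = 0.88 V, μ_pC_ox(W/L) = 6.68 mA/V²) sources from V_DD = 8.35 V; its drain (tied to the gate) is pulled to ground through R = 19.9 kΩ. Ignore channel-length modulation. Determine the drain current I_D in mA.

I_D = 0.359 mA

With gate tied to drain, V_SG = V_SD ≥ V_SG − |V_th|, so the device is in saturation.
KCL at the drain: ½ k_p (V_SG − |V_th|)² = (V_DD − V_SG)/R.
Let x = V_SG − 0.88. Then 66.5 x² + x − 7.47 = 0, giving x = 0.328 V (positive root), so V_SG = 1.21 V.
I_D = (V_DD − V_SG)/R = (8.35 − 1.21) / 19.9 = 0.359 mA.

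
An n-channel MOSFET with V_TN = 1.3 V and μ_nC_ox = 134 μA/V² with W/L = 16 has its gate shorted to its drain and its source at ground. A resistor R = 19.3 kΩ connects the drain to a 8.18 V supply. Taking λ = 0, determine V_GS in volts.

With gate tied to drain, V_GS = V_DS ≥ V_GS − V_TN, so the device is in saturation.
k_n = μ_nC_ox · (W/L) = 2.144 mA/V².
KCL at the drain: ½ k_n (V_GS − V_TN)² = (V_DD − V_GS)/R.
Let x = V_GS − 1.3. Then 20.7 x² + x − 6.88 = 0, giving x = 0.553 V (positive root), so V_GS = 1.85 V.
I_D = (V_DD − V_GS)/R = (8.18 − 1.85) / 19.3 = 0.328 mA.

V_GS = 1.85 V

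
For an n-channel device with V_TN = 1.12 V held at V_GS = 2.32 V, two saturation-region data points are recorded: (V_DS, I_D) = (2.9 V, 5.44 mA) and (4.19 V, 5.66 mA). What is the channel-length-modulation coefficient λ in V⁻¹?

λ = 0.0345 V⁻¹

With V_GS fixed, I_D ∝ (1 + λ V_DS) in saturation, so I_D2/I_D1 = (1 + λ V_DS2)/(1 + λ V_DS1).
5.66/5.44 = 1.04 = (1 + 4.19 λ)/(1 + 2.9 λ).
Solving: λ (I_D1 V_DS2 − I_D2 V_DS1) = I_D2 − I_D1, so λ = (5.66 − 5.44) / (5.44 × 4.19 − 5.66 × 2.9) = 0.22 / 6.38 = 0.0345 V⁻¹.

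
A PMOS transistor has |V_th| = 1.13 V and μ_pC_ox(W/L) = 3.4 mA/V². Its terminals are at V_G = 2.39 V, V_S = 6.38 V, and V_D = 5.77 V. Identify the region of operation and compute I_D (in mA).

V_SG = V_S − V_G = 6.38 − 2.39 = 3.99 V; V_SD = V_S − V_D = 6.38 − 5.77 = 0.61 V.
V_ov = V_SG − |V_th| = 3.99 − 1.13 = 2.86 V.
Since V_SD = 0.61 V < V_ov = 2.86 V, the device is in the triode region.
I_D = k_p [V_ov · V_SD − ½ V_SD²] = 3.4 × [2.86 × 0.61 − 0.5 × 0.61²] = 5.3 mA.

Triode; I_D = 5.30 mA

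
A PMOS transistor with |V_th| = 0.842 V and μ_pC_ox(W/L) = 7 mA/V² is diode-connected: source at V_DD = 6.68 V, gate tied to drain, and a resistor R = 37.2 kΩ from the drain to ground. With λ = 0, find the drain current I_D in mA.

I_D = 0.151 mA

With gate tied to drain, V_SG = V_SD ≥ V_SG − |V_th|, so the device is in saturation.
KCL at the drain: ½ k_p (V_SG − |V_th|)² = (V_DD − V_SG)/R.
Let x = V_SG − 0.842. Then 130 x² + x − 5.838 = 0, giving x = 0.208 V (positive root), so V_SG = 1.05 V.
I_D = (V_DD − V_SG)/R = (6.68 − 1.05) / 37.2 = 0.151 mA.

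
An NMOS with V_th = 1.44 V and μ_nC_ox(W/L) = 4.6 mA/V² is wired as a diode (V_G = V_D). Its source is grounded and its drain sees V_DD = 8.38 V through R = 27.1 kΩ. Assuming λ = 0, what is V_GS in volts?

V_GS = 1.77 V

With gate tied to drain, V_GS = V_DS ≥ V_GS − V_th, so the device is in saturation.
KCL at the drain: ½ k_n (V_GS − V_th)² = (V_DD − V_GS)/R.
Let x = V_GS − 1.44. Then 62.3 x² + x − 6.94 = 0, giving x = 0.326 V (positive root), so V_GS = 1.77 V.
I_D = (V_DD − V_GS)/R = (8.38 − 1.77) / 27.1 = 0.244 mA.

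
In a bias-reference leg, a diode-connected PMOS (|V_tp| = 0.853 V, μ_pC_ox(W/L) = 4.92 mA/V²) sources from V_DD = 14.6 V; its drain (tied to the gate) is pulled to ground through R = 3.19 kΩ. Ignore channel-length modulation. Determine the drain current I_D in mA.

With gate tied to drain, V_SG = V_SD ≥ V_SG − |V_tp|, so the device is in saturation.
KCL at the drain: ½ k_p (V_SG − |V_tp|)² = (V_DD − V_SG)/R.
Let x = V_SG − 0.853. Then 7.85 x² + x − 13.75 = 0, giving x = 1.26 V (positive root), so V_SG = 2.11 V.
I_D = (V_DD − V_SG)/R = (14.6 − 2.11) / 3.19 = 3.91 mA.

I_D = 3.91 mA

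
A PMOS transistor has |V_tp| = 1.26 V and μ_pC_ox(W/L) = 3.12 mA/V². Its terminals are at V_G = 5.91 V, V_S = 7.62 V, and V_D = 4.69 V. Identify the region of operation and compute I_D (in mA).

Saturation; I_D = 0.316 mA

V_SG = V_S − V_G = 7.62 − 5.91 = 1.71 V; V_SD = V_S − V_D = 7.62 − 4.69 = 2.93 V.
V_ov = V_SG − |V_tp| = 1.71 − 1.26 = 0.45 V.
Since V_SD = 2.93 V ≥ V_ov = 0.45 V, the device is in saturation.
I_D = ½ k_p V_ov² = 0.5 × 3.12 × 0.45² = 0.316 mA.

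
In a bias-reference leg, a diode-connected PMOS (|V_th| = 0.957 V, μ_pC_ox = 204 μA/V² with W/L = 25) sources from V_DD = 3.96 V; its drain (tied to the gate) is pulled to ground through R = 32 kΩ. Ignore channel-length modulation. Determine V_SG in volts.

With gate tied to drain, V_SG = V_SD ≥ V_SG − |V_th|, so the device is in saturation.
k_p = μ_pC_ox · (W/L) = 5.1 mA/V².
KCL at the drain: ½ k_p (V_SG − |V_th|)² = (V_DD − V_SG)/R.
Let x = V_SG − 0.957. Then 81.6 x² + x − 3.003 = 0, giving x = 0.186 V (positive root), so V_SG = 1.14 V.
I_D = (V_DD − V_SG)/R = (3.96 − 1.14) / 32 = 0.088 mA.

V_SG = 1.14 V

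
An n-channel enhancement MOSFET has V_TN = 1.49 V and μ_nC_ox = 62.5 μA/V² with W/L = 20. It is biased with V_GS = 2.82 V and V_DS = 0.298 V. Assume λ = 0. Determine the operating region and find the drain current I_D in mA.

Triode; I_D = 0.440 mA

k_n = μ_nC_ox · (W/L) = 1.25 mA/V².
V_ov = V_GS − V_TN = 2.82 − 1.49 = 1.33 V.
Since V_DS = 0.298 V < V_ov = 1.33 V, the device is in the triode region.
I_D = k_n [V_ov · V_DS − ½ V_DS²] = 1.25 × [1.33 × 0.298 − 0.5 × 0.298²] = 0.44 mA.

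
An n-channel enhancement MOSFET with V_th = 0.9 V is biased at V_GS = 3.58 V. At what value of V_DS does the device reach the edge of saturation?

V_DS,sat = 2.68 V

The boundary between triode and saturation is V_DS = V_GS − V_th = V_ov.
V_ov = 3.58 − 0.9 = 2.68 V.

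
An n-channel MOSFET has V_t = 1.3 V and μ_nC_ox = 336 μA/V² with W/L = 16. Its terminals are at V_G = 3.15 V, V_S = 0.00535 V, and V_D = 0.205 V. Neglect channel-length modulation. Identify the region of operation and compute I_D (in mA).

Triode; I_D = 1.87 mA

V_GS = V_G − V_S = 3.15 − 0.00535 = 3.14 V; V_DS = V_D − V_S = 0.205 − 0.00535 = 0.2 V.
k_n = μ_nC_ox · (W/L) = 5.376 mA/V².
V_ov = V_GS − V_t = 3.14 − 1.3 = 1.84 V.
Since V_DS = 0.2 V < V_ov = 1.84 V, the device is in the triode region.
I_D = k_n [V_ov · V_DS − ½ V_DS²] = 5.376 × [1.84 × 0.2 − 0.5 × 0.2²] = 1.87 mA.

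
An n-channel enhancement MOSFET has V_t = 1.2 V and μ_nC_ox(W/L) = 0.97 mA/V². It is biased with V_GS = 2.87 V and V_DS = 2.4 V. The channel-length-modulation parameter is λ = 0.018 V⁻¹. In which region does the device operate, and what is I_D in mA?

Saturation; I_D = 1.41 mA

V_ov = V_GS − V_t = 2.87 − 1.2 = 1.67 V.
Since V_DS = 2.4 V ≥ V_ov = 1.67 V, the device is in saturation.
I_D = ½ k_n V_ov² (1 + λ V_DS) = 0.5 × 0.97 × 1.67² × (1 + 0.018 × 2.4) = 1.41 mA.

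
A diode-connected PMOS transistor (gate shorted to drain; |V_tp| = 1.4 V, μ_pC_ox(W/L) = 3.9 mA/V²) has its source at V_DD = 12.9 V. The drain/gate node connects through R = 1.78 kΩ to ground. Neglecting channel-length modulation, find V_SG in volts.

With gate tied to drain, V_SG = V_SD ≥ V_SG − |V_tp|, so the device is in saturation.
KCL at the drain: ½ k_p (V_SG − |V_tp|)² = (V_DD − V_SG)/R.
Let x = V_SG − 1.4. Then 3.47 x² + x − 11.5 = 0, giving x = 1.68 V (positive root), so V_SG = 3.08 V.
I_D = (V_DD − V_SG)/R = (12.9 − 3.08) / 1.78 = 5.52 mA.

V_SG = 3.08 V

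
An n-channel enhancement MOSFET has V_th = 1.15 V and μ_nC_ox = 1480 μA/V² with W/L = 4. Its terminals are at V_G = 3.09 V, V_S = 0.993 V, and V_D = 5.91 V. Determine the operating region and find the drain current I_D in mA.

Saturation; I_D = 2.65 mA

V_GS = V_G − V_S = 3.09 − 0.993 = 2.1 V; V_DS = V_D − V_S = 5.91 − 0.993 = 4.92 V.
k_n = μ_nC_ox · (W/L) = 5.92 mA/V².
V_ov = V_GS − V_th = 2.1 − 1.15 = 0.947 V.
Since V_DS = 4.92 V ≥ V_ov = 0.947 V, the device is in saturation.
I_D = ½ k_n V_ov² = 0.5 × 5.92 × 0.947² = 2.65 mA.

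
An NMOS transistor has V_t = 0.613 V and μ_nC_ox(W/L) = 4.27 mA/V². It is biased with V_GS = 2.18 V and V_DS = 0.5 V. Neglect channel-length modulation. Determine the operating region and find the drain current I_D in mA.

V_ov = V_GS − V_t = 2.18 − 0.613 = 1.57 V.
Since V_DS = 0.5 V < V_ov = 1.57 V, the device is in the triode region.
I_D = k_n [V_ov · V_DS − ½ V_DS²] = 4.27 × [1.57 × 0.5 − 0.5 × 0.5²] = 2.81 mA.

Triode; I_D = 2.81 mA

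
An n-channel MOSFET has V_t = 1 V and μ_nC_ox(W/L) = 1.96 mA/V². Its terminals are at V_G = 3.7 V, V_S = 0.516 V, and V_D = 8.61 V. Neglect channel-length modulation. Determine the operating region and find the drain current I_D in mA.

V_GS = V_G − V_S = 3.7 − 0.516 = 3.18 V; V_DS = V_D − V_S = 8.61 − 0.516 = 8.09 V.
V_ov = V_GS − V_t = 3.18 − 1 = 2.18 V.
Since V_DS = 8.09 V ≥ V_ov = 2.18 V, the device is in saturation.
I_D = ½ k_n V_ov² = 0.5 × 1.96 × 2.18² = 4.67 mA.

Saturation; I_D = 4.67 mA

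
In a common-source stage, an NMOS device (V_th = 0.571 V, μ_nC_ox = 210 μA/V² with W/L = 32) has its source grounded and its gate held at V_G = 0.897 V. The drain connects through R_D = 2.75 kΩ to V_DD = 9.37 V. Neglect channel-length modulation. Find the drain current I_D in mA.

V_GS = V_G = 0.897 V, so V_ov = 0.897 − 0.571 = 0.326 V.
k_n = μ_nC_ox · (W/L) = 6.72 mA/V².
Assume saturation: I_D = ½ k_n V_ov² = 0.5 × 6.72 × 0.326² = 0.357 mA, giving V_DS = V_DD − I_D R_D = 9.37 − 0.357 × 2.75 = 8.39 V.
V_DS = 8.39 V ≥ V_ov = 0.326 V, confirming saturation.

I_D = 0.357 mA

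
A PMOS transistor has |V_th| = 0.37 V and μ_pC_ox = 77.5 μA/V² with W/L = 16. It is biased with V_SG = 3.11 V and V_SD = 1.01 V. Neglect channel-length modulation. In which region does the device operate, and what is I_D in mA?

Triode; I_D = 2.80 mA

k_p = μ_pC_ox · (W/L) = 1.24 mA/V².
V_ov = V_SG − |V_th| = 3.11 − 0.37 = 2.74 V.
Since V_SD = 1.01 V < V_ov = 2.74 V, the device is in the triode region.
I_D = k_p [V_ov · V_SD − ½ V_SD²] = 1.24 × [2.74 × 1.01 − 0.5 × 1.01²] = 2.8 mA.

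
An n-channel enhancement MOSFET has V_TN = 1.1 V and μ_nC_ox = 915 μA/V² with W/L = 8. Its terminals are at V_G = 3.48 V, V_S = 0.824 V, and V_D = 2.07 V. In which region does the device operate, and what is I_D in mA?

V_GS = V_G − V_S = 3.48 − 0.824 = 2.66 V; V_DS = V_D − V_S = 2.07 − 0.824 = 1.25 V.
k_n = μ_nC_ox · (W/L) = 7.32 mA/V².
V_ov = V_GS − V_TN = 2.66 − 1.1 = 1.56 V.
Since V_DS = 1.25 V < V_ov = 1.56 V, the device is in the triode region.
I_D = k_n [V_ov · V_DS − ½ V_DS²] = 7.32 × [1.56 × 1.25 − 0.5 × 1.25²] = 8.51 mA.

Triode; I_D = 8.51 mA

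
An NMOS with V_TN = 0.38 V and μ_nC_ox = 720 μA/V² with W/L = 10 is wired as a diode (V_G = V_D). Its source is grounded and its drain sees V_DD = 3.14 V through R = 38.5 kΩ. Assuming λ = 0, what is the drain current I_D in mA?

I_D = 0.0681 mA

With gate tied to drain, V_GS = V_DS ≥ V_GS − V_TN, so the device is in saturation.
k_n = μ_nC_ox · (W/L) = 7.2 mA/V².
KCL at the drain: ½ k_n (V_GS − V_TN)² = (V_DD − V_GS)/R.
Let x = V_GS − 0.38. Then 139 x² + x − 2.76 = 0, giving x = 0.138 V (positive root), so V_GS = 0.518 V.
I_D = (V_DD − V_GS)/R = (3.14 − 0.518) / 38.5 = 0.0681 mA.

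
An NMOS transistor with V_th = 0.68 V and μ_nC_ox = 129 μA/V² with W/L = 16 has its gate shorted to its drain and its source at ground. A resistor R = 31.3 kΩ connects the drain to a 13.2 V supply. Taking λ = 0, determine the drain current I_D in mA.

With gate tied to drain, V_GS = V_DS ≥ V_GS − V_th, so the device is in saturation.
k_n = μ_nC_ox · (W/L) = 2.064 mA/V².
KCL at the drain: ½ k_n (V_GS − V_th)² = (V_DD − V_GS)/R.
Let x = V_GS − 0.68. Then 32.3 x² + x − 12.52 = 0, giving x = 0.607 V (positive root), so V_GS = 1.29 V.
I_D = (V_DD − V_GS)/R = (13.2 − 1.29) / 31.3 = 0.381 mA.

I_D = 0.381 mA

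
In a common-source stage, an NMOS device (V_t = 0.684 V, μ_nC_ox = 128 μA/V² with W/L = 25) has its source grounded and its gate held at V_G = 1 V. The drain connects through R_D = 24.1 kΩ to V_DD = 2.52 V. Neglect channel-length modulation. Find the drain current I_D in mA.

I_D = 0.0995 mA

V_GS = V_G = 1 V, so V_ov = 1 − 0.684 = 0.316 V.
k_n = μ_nC_ox · (W/L) = 3.2 mA/V².
Assume saturation: I_D = ½ k_n V_ov² = 0.5 × 3.2 × 0.316² = 0.16 mA, giving V_DS = V_DD − I_D R_D = 2.52 − 0.16 × 24.1 = -1.33 V.
But -1.33 V < V_ov = 0.316 V, so the device is actually in triode.
In triode I_D = k_n[V_ov V_DS − ½ V_DS²] and I_D = (V_DD − V_DS)/R_D. Equating: 38.6 V_DS² − 25.37 V_DS + 2.52 = 0, giving V_DS = 0.122 V (the root below V_ov).
I_D = (2.52 − 0.122) / 24.1 = 0.0995 mA.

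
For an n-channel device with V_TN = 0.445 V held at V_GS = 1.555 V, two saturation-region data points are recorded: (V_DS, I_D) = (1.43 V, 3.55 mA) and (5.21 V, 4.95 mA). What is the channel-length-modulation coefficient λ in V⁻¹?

λ = 0.123 V⁻¹

With V_GS fixed, I_D ∝ (1 + λ V_DS) in saturation, so I_D2/I_D1 = (1 + λ V_DS2)/(1 + λ V_DS1).
4.95/3.55 = 1.394 = (1 + 5.21 λ)/(1 + 1.43 λ).
Solving: λ (I_D1 V_DS2 − I_D2 V_DS1) = I_D2 − I_D1, so λ = (4.95 − 3.55) / (3.55 × 5.21 − 4.95 × 1.43) = 1.4 / 11.4 = 0.123 V⁻¹.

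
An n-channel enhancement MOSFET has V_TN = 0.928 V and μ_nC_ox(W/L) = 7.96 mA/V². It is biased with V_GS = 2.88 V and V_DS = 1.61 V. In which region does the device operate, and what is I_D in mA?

Triode; I_D = 14.7 mA

V_ov = V_GS − V_TN = 2.88 − 0.928 = 1.95 V.
Since V_DS = 1.61 V < V_ov = 1.95 V, the device is in the triode region.
I_D = k_n [V_ov · V_DS − ½ V_DS²] = 7.96 × [1.95 × 1.61 − 0.5 × 1.61²] = 14.7 mA.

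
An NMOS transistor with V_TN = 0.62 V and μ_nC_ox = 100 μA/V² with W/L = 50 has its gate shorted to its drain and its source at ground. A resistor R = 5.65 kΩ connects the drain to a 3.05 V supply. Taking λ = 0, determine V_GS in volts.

With gate tied to drain, V_GS = V_DS ≥ V_GS − V_TN, so the device is in saturation.
k_n = μ_nC_ox · (W/L) = 5 mA/V².
KCL at the drain: ½ k_n (V_GS − V_TN)² = (V_DD − V_GS)/R.
Let x = V_GS − 0.62. Then 14.1 x² + x − 2.43 = 0, giving x = 0.381 V (positive root), so V_GS = 1 V.
I_D = (V_DD − V_GS)/R = (3.05 − 1) / 5.65 = 0.363 mA.

V_GS = 1.00 V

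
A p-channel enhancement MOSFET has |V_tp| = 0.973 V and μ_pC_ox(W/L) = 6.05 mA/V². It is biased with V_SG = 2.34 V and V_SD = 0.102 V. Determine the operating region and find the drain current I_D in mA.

V_ov = V_SG − |V_tp| = 2.34 − 0.973 = 1.37 V.
Since V_SD = 0.102 V < V_ov = 1.37 V, the device is in the triode region.
I_D = k_p [V_ov · V_SD − ½ V_SD²] = 6.05 × [1.37 × 0.102 − 0.5 × 0.102²] = 0.812 mA.

Triode; I_D = 0.812 mA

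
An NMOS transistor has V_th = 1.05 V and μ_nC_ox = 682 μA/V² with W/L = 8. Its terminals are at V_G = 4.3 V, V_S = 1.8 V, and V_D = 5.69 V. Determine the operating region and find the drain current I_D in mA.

Saturation; I_D = 5.74 mA

V_GS = V_G − V_S = 4.3 − 1.8 = 2.5 V; V_DS = V_D − V_S = 5.69 − 1.8 = 3.89 V.
k_n = μ_nC_ox · (W/L) = 5.456 mA/V².
V_ov = V_GS − V_th = 2.5 − 1.05 = 1.45 V.
Since V_DS = 3.89 V ≥ V_ov = 1.45 V, the device is in saturation.
I_D = ½ k_n V_ov² = 0.5 × 5.456 × 1.45² = 5.74 mA.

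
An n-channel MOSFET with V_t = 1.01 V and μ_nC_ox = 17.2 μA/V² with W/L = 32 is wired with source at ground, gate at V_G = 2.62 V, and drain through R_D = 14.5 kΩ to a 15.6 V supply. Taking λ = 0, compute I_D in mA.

I_D = 0.713 mA

V_GS = V_G = 2.62 V, so V_ov = 2.62 − 1.01 = 1.61 V.
k_n = μ_nC_ox · (W/L) = 0.5504 mA/V².
Assume saturation: I_D = ½ k_n V_ov² = 0.5 × 0.5504 × 1.61² = 0.713 mA, giving V_DS = V_DD − I_D R_D = 15.6 − 0.713 × 14.5 = 5.26 V.
V_DS = 5.26 V ≥ V_ov = 1.61 V, confirming saturation.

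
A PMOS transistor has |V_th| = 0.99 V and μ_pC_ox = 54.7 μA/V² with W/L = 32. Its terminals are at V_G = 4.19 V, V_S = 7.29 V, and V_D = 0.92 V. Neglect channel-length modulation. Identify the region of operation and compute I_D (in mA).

V_SG = V_S − V_G = 7.29 − 4.19 = 3.1 V; V_SD = V_S − V_D = 7.29 − 0.92 = 6.37 V.
k_p = μ_pC_ox · (W/L) = 1.75 mA/V².
V_ov = V_SG − |V_th| = 3.1 − 0.99 = 2.11 V.
Since V_SD = 6.37 V ≥ V_ov = 2.11 V, the device is in saturation.
I_D = ½ k_p V_ov² = 0.5 × 1.75 × 2.11² = 3.9 mA.

Saturation; I_D = 3.90 mA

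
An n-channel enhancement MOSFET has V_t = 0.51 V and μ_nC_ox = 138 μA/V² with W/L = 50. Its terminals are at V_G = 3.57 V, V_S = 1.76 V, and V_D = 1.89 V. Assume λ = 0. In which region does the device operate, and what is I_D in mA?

Triode; I_D = 1.11 mA

V_GS = V_G − V_S = 3.57 − 1.76 = 1.81 V; V_DS = V_D − V_S = 1.89 − 1.76 = 0.13 V.
k_n = μ_nC_ox · (W/L) = 6.9 mA/V².
V_ov = V_GS − V_t = 1.81 − 0.51 = 1.3 V.
Since V_DS = 0.13 V < V_ov = 1.3 V, the device is in the triode region.
I_D = k_n [V_ov · V_DS − ½ V_DS²] = 6.9 × [1.3 × 0.13 − 0.5 × 0.13²] = 1.11 mA.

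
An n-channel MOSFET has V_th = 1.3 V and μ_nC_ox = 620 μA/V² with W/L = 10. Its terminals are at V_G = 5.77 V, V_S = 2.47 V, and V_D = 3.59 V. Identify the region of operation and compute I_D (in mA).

Triode; I_D = 10.0 mA

V_GS = V_G − V_S = 5.77 − 2.47 = 3.3 V; V_DS = V_D − V_S = 3.59 − 2.47 = 1.12 V.
k_n = μ_nC_ox · (W/L) = 6.2 mA/V².
V_ov = V_GS − V_th = 3.3 − 1.3 = 2 V.
Since V_DS = 1.12 V < V_ov = 2 V, the device is in the triode region.
I_D = k_n [V_ov · V_DS − ½ V_DS²] = 6.2 × [2 × 1.12 − 0.5 × 1.12²] = 10 mA.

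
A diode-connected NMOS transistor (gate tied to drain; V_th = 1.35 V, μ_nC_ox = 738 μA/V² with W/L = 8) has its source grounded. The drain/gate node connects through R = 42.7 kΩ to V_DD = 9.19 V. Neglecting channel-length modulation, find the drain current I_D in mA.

With gate tied to drain, V_GS = V_DS ≥ V_GS − V_th, so the device is in saturation.
k_n = μ_nC_ox · (W/L) = 5.904 mA/V².
KCL at the drain: ½ k_n (V_GS − V_th)² = (V_DD − V_GS)/R.
Let x = V_GS − 1.35. Then 126 x² + x − 7.84 = 0, giving x = 0.245 V (positive root), so V_GS = 1.6 V.
I_D = (V_DD − V_GS)/R = (9.19 − 1.6) / 42.7 = 0.178 mA.

I_D = 0.178 mA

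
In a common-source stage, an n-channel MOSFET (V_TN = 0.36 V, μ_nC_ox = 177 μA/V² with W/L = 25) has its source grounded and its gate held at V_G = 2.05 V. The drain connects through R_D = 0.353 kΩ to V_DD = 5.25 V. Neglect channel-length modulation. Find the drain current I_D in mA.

I_D = 6.32 mA

V_GS = V_G = 2.05 V, so V_ov = 2.05 − 0.36 = 1.69 V.
k_n = μ_nC_ox · (W/L) = 4.425 mA/V².
Assume saturation: I_D = ½ k_n V_ov² = 0.5 × 4.425 × 1.69² = 6.32 mA, giving V_DS = V_DD − I_D R_D = 5.25 − 6.32 × 0.353 = 3.02 V.
V_DS = 3.02 V ≥ V_ov = 1.69 V, confirming saturation.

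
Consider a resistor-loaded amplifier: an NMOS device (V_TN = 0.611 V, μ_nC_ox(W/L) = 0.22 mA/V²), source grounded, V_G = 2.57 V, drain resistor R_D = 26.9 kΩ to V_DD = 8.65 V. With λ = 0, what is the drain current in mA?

V_GS = V_G = 2.57 V, so V_ov = 2.57 − 0.611 = 1.96 V.
Assume saturation: I_D = ½ k_n V_ov² = 0.5 × 0.22 × 1.96² = 0.422 mA, giving V_DS = V_DD − I_D R_D = 8.65 − 0.422 × 26.9 = -2.71 V.
But -2.71 V < V_ov = 1.96 V, so the device is actually in triode.
In triode I_D = k_n[V_ov V_DS − ½ V_DS²] and I_D = (V_DD − V_DS)/R_D. Equating: 2.96 V_DS² − 12.59 V_DS + 8.65 = 0, giving V_DS = 0.861 V (the root below V_ov).
I_D = (8.65 − 0.861) / 26.9 = 0.29 mA.

I_D = 0.290 mA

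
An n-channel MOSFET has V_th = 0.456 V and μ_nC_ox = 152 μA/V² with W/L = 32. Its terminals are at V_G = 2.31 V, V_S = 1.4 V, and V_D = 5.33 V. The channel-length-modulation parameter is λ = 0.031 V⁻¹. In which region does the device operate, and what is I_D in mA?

V_GS = V_G − V_S = 2.31 − 1.4 = 0.91 V; V_DS = V_D − V_S = 5.33 − 1.4 = 3.93 V.
k_n = μ_nC_ox · (W/L) = 4.864 mA/V².
V_ov = V_GS − V_th = 0.91 − 0.456 = 0.454 V.
Since V_DS = 3.93 V ≥ V_ov = 0.454 V, the device is in saturation.
I_D = ½ k_n V_ov² (1 + λ V_DS) = 0.5 × 4.864 × 0.454² × (1 + 0.031 × 3.93) = 0.562 mA.

Saturation; I_D = 0.562 mA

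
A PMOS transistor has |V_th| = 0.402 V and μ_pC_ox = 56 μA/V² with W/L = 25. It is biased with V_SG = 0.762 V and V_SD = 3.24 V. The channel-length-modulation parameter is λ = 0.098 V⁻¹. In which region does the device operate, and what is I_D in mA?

k_p = μ_pC_ox · (W/L) = 1.4 mA/V².
V_ov = V_SG − |V_th| = 0.762 − 0.402 = 0.36 V.
Since V_SD = 3.24 V ≥ V_ov = 0.36 V, the device is in saturation.
I_D = ½ k_p V_ov² (1 + λ V_SD) = 0.5 × 1.4 × 0.36² × (1 + 0.098 × 3.24) = 0.12 mA.

Saturation; I_D = 0.120 mA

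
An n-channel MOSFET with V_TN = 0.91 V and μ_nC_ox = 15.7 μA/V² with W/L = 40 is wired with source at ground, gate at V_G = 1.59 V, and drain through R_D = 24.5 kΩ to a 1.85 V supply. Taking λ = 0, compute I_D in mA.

V_GS = V_G = 1.59 V, so V_ov = 1.59 − 0.91 = 0.68 V.
k_n = μ_nC_ox · (W/L) = 0.628 mA/V².
Assume saturation: I_D = ½ k_n V_ov² = 0.5 × 0.628 × 0.68² = 0.145 mA, giving V_DS = V_DD − I_D R_D = 1.85 − 0.145 × 24.5 = -1.71 V.
But -1.71 V < V_ov = 0.68 V, so the device is actually in triode.
In triode I_D = k_n[V_ov V_DS − ½ V_DS²] and I_D = (V_DD − V_DS)/R_D. Equating: 7.69 V_DS² − 11.46 V_DS + 1.85 = 0, giving V_DS = 0.184 V (the root below V_ov).
I_D = (1.85 − 0.184) / 24.5 = 0.068 mA.

I_D = 0.0680 mA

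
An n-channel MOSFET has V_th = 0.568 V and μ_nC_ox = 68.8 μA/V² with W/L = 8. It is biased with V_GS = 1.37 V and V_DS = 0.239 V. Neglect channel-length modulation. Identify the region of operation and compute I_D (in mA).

k_n = μ_nC_ox · (W/L) = 0.5504 mA/V².
V_ov = V_GS − V_th = 1.37 − 0.568 = 0.802 V.
Since V_DS = 0.239 V < V_ov = 0.802 V, the device is in the triode region.
I_D = k_n [V_ov · V_DS − ½ V_DS²] = 0.5504 × [0.802 × 0.239 − 0.5 × 0.239²] = 0.0898 mA.

Triode; I_D = 0.0898 mA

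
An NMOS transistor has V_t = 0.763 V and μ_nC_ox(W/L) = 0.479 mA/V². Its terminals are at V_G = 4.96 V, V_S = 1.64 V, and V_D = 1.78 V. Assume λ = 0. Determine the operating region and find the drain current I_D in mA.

V_GS = V_G − V_S = 4.96 − 1.64 = 3.32 V; V_DS = V_D − V_S = 1.78 − 1.64 = 0.14 V.
V_ov = V_GS − V_t = 3.32 − 0.763 = 2.56 V.
Since V_DS = 0.14 V < V_ov = 2.56 V, the device is in the triode region.
I_D = k_n [V_ov · V_DS − ½ V_DS²] = 0.479 × [2.56 × 0.14 − 0.5 × 0.14²] = 0.167 mA.

Triode; I_D = 0.167 mA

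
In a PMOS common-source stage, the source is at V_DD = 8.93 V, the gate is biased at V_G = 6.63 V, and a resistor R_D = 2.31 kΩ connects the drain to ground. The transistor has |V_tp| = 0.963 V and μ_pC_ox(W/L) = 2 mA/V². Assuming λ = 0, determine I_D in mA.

V_SG = V_DD − V_G = 8.93 − 6.63 = 2.3 V, so V_ov = 2.3 − 0.963 = 1.34 V.
Assume saturation: I_D = ½ k_p V_ov² = 0.5 × 2 × 1.34² = 1.79 mA, giving V_SD = V_DD − I_D R_D = 8.93 − 1.79 × 2.31 = 4.8 V.
V_SD = 4.8 V ≥ V_ov = 1.34 V, confirming saturation.

I_D = 1.79 mA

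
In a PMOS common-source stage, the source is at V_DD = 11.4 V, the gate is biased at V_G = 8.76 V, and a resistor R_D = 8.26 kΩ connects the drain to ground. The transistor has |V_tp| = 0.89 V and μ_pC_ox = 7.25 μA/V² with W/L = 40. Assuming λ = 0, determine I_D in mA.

V_SG = V_DD − V_G = 11.4 − 8.76 = 2.64 V, so V_ov = 2.64 − 0.89 = 1.75 V.
k_p = μ_pC_ox · (W/L) = 0.29 mA/V².
Assume saturation: I_D = ½ k_p V_ov² = 0.5 × 0.29 × 1.75² = 0.444 mA, giving V_SD = V_DD − I_D R_D = 11.4 − 0.444 × 8.26 = 7.73 V.
V_SD = 7.73 V ≥ V_ov = 1.75 V, confirming saturation.

I_D = 0.444 mA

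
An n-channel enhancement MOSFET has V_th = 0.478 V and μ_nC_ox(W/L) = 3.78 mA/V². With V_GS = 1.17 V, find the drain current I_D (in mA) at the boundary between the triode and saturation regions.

I_D = 0.905 mA

At the boundary V_DS = V_ov = V_GS − V_th = 1.17 − 0.478 = 0.692 V.
I_D = ½ k_n V_ov² = 0.5 × 3.78 × 0.692² = 0.905 mA.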